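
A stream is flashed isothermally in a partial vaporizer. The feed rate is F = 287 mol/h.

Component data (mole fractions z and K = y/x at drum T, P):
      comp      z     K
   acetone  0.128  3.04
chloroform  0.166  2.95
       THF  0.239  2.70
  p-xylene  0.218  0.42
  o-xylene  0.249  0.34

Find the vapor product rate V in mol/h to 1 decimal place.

V = 172.8 mol/h

Rachford–Rice: g(ψ) = Σ zᵢ(Kᵢ−1)/(1+ψ(Kᵢ−1)) = 0.
Check two-phase: ΣzᵢKᵢ = 1.700 > 1 and Σzᵢ/Kᵢ = 1.438 > 1, so g(0) = 0.700 > 0 and g(1) = -0.438 < 0.
Newton iteration, ψ⁰ = 0.42:
  ψ = 0.420: g = 0.1611, g' = -0.916 → ψ = 0.596
  ψ = 0.596: g = 0.0054, g' = -0.880 → ψ = 0.602
Converged at ψ = 0.602.
Then V = ψ·F = 0.6019·287 = 172.8 mol/h and L = F − V = 114.2 mol/h.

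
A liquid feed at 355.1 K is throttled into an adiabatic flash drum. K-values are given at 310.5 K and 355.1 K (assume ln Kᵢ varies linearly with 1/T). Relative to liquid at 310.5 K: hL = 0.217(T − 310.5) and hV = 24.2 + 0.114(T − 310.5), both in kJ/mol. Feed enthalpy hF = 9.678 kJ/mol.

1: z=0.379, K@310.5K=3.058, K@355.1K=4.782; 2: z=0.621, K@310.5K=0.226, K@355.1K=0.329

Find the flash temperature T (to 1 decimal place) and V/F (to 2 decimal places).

Adiabatic flash: solve Rachford–Rice at each trial T, then check hF = ψ·hV(T) + (1−ψ)·hL(T).
  T = 310.5 K: K = (3.058, 0.226), RR gives ψ = 0.188, H_out = 4.548 kJ/mol
  T = 355.1 K: K = (4.782, 0.329), RR gives ψ = 0.401, H_out = 17.533 kJ/mol
  T = 332.8 K: K = (3.882, 0.276), RR gives ψ = 0.308, H_out = 11.587 kJ/mol
  T = 321.6 K: K = (3.458, 0.251), RR gives ψ = 0.253, H_out = 8.243 kJ/mol
  T = 327.2 K: K = (3.667, 0.263), RR gives ψ = 0.282, H_out = 9.954 kJ/mol
  T = 324.4 K: K = (3.562, 0.257), RR gives ψ = 0.268, H_out = 9.110 kJ/mol
  T = 325.8 K: K = (3.614, 0.260), RR gives ψ = 0.275, H_out = 9.534 kJ/mol
Linear interpolation between T = 325.8 (H_out = 9.534) and T = 327.2 (H_out = 9.954) on hF = 9.678 gives T ≈ 326.3 K, at which ψ = 0.28.

T = 326.3 K, V/F = 0.28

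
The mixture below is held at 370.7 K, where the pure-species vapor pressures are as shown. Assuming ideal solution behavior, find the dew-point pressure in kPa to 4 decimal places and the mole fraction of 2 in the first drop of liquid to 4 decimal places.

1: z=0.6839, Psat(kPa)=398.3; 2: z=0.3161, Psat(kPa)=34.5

Pdew = 91.9171 kPa, x_2 = 0.8422

At the dew point ψ → 1, so Σzᵢ/Kᵢ = 1 with Kᵢ = Pᵢˢᵃᵗ/P ⇒ 1/P = Σzᵢ/Pᵢˢᵃᵗ.
1/P = 0.6839/398.3 + 0.3161/34.5 = 0.0108794 ⇒ P = 91.9171 kPa
xᵢ = zᵢP/Pᵢˢᵃᵗ ⇒ x_2 = 0.3161·91.9171/34.5 = 0.8422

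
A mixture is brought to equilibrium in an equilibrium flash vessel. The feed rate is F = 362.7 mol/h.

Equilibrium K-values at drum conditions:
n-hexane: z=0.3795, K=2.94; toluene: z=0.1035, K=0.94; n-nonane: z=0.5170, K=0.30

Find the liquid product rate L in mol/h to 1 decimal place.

L = 253.5 mol/h

Material balance + equilibrium reduce to Σ zᵢ(Kᵢ−1)/(1+β(Kᵢ−1)) = 0.
Feasibility: ΣzᵢKᵢ = 1.3681, Σzᵢ/Kᵢ = 1.9625 — both > 1, two phases present.
Newton–Raphson from β = 0.5:
  β = 0.5000: g = -0.18945, g' = -0.9680 → β = 0.3043
  β = 0.3043: g = -0.00323, g' = -0.9741 → β = 0.3010
Converged at β = 0.3010.
Then V = β·F = 0.3010·362.7 = 109.2 mol/h and L = F − V = 253.5 mol/h.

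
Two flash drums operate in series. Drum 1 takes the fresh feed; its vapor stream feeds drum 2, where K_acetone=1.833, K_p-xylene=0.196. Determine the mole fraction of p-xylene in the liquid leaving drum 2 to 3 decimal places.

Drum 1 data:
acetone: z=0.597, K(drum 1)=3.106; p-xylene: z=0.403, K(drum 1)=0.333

Drum 1:
Material balance + equilibrium reduce to Σ zᵢ(Kᵢ−1)/(1+ψ₁(Kᵢ−1)) = 0.
Check two-phase: ΣzᵢKᵢ = 1.988 > 1 and Σzᵢ/Kᵢ = 1.402 > 1, so g(0) = 0.988 > 0 and g(1) = -0.402 < 0.
Iterate (Newton) starting at ψ₁ = 0.55:
  ψ₁ = 0.550: g = 0.1580, g' = -1.016 → ψ₁ = 0.706
  ψ₁ = 0.706: g = -0.0020, g' = -1.068 → ψ₁ = 0.704
Converged at ψ₁ = 0.704.
Drum-1 compositions:
  acetone: x = 0.241, y = 0.747
  p-xylene: x = 0.759, y = 0.253
Drum-2 feed = drum-1 vapor: z₂ = (0.7471, 0.2529).
Drum 2:
Let ψ₂ = V/F and solve Σ zᵢ(Kᵢ−1)/(1+ψ₂(Kᵢ−1)) = 0.
Feasibility: ΣzᵢKᵢ = 1.419, Σzᵢ/Kᵢ = 1.698 — both > 1, two phases present.
Newton–Raphson from ψ₂ = 0.39:
  ψ₂ = 0.390: g = 0.1735, g' = -0.642 → ψ₂ = 0.660
  ψ₂ = 0.660: g = -0.0318, g' = -0.958 → ψ₂ = 0.627
  ψ₂ = 0.627: g = -0.0012, g' = -0.888 → ψ₂ = 0.626
Converged at ψ₂ = 0.626.
  acetone: x = 0.491, y = 0.900
  p-xylene: x = 0.509, y = 0.100

x_p-xylene (drum 2) = 0.509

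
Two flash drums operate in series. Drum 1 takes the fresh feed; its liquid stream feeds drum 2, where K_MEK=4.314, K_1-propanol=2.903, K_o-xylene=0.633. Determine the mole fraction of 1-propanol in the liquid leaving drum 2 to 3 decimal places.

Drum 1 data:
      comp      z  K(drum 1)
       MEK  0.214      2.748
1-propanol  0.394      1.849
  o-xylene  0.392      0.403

Drum 1:
Let ψ₁ = V/F and solve Σ zᵢ(Kᵢ−1)/(1+ψ₁(Kᵢ−1)) = 0.
Check two-phase: ΣzᵢKᵢ = 1.475 > 1 and Σzᵢ/Kᵢ = 1.264 > 1, so g(0) = 0.475 > 0 and g(1) = -0.264 < 0.
Newton–Raphson from ψ₁ = 0.5:
  ψ₁ = 0.500: g = 0.1008, g' = -0.610 → ψ₁ = 0.665
  ψ₁ = 0.665: g = -0.0015, g' = -0.640 → ψ₁ = 0.663
Converged at ψ₁ = 0.663.
Drum-1 compositions:
  MEK: x = 0.099, y = 0.272
  1-propanol: x = 0.252, y = 0.466
  o-xylene: x = 0.649, y = 0.261
Drum-2 feed = drum-1 liquid: z₂ = (0.0991, 0.2521, 0.6488).
Drum 2:
Rachford–Rice: g(ψ₂) = Σ zᵢ(Kᵢ−1)/(1+ψ₂(Kᵢ−1)) = 0.
Check two-phase: ΣzᵢKᵢ = 1.570 > 1 and Σzᵢ/Kᵢ = 1.135 > 1, so g(0) = 0.570 > 0 and g(1) = -0.135 < 0.
Newton–Raphson from ψ₂ = 0.4:
  ψ₂ = 0.400: g = 0.1346, g' = -0.616 → ψ₂ = 0.619
  ψ₂ = 0.619: g = 0.0200, g' = -0.456 → ψ₂ = 0.663
Converged at ψ₂ = 0.663.
  MEK: x = 0.031, y = 0.134
  1-propanol: x = 0.111, y = 0.323
  o-xylene: x = 0.858, y = 0.543

x_1-propanol (drum 2) = 0.111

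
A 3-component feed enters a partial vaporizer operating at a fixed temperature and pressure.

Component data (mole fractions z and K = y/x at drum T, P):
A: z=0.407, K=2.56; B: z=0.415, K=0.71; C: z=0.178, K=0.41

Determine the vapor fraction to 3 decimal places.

Let ψ = V/F and solve Σ zᵢ(Kᵢ−1)/(1+ψ(Kᵢ−1)) = 0.
Check two-phase: ΣzᵢKᵢ = 1.410 > 1 and Σzᵢ/Kᵢ = 1.178 > 1, so g(0) = 0.410 > 0 and g(1) = -0.178 < 0.
Newton–Raphson from ψ = 0.7:
  ψ = 0.700: g = -0.0264, g' = -0.461 → ψ = 0.643
Converged at ψ = 0.643.

ψ = 0.643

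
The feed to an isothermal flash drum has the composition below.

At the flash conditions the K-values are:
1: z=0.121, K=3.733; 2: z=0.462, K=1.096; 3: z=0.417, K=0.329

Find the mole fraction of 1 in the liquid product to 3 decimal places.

Material balance + equilibrium reduce to Σ zᵢ(Kᵢ−1)/(1+β(Kᵢ−1)) = 0.
Feasibility: ΣzᵢKᵢ = 1.095, Σzᵢ/Kᵢ = 1.721 — both > 1, two phases present.
Newton–Raphson from β = 0.5:
  β = 0.500: g = -0.2390, g' = -0.590 → β = 0.095
  β = 0.095: g = 0.0075, g' = -0.788 → β = 0.105
Converged at β = 0.105.
Compositions from xᵢ = zᵢ/(1+β(Kᵢ−1)), yᵢ = Kᵢxᵢ:
  1: x = 0.094, y = 0.351
  2: x = 0.457, y = 0.501
  3: x = 0.449, y = 0.148

x_1 = 0.094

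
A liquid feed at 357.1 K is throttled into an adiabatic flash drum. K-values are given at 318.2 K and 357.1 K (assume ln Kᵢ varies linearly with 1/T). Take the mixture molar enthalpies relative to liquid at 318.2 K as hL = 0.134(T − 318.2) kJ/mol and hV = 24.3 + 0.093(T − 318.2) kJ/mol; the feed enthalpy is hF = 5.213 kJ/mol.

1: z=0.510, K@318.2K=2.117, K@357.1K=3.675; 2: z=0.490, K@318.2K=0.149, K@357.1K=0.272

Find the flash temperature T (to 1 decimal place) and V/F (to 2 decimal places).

Adiabatic flash: solve Rachford–Rice at each trial T, then check hF = ψ·hV(T) + (1−ψ)·hL(T).
  T = 318.2 K: K = (2.117, 0.149), RR gives ψ = 0.161, H_out = 3.903 kJ/mol
  T = 357.1 K: K = (3.675, 0.272), RR gives ψ = 0.517, H_out = 16.960 kJ/mol
  T = 337.6 K: K = (2.832, 0.205), RR gives ψ = 0.374, H_out = 11.385 kJ/mol
  T = 327.9 K: K = (2.459, 0.175), RR gives ψ = 0.283, H_out = 8.057 kJ/mol
  T = 323.0 K: K = (2.282, 0.162), RR gives ψ = 0.226, H_out = 6.098 kJ/mol
  T = 320.6 K: K = (2.199, 0.155), RR gives ψ = 0.195, H_out = 5.041 kJ/mol
Linear interpolation between T = 320.6 (H_out = 5.041) and T = 323.0 (H_out = 6.098) on hF = 5.213 gives T ≈ 321.0 K, at which ψ = 0.20.

T = 321.0 K, V/F = 0.20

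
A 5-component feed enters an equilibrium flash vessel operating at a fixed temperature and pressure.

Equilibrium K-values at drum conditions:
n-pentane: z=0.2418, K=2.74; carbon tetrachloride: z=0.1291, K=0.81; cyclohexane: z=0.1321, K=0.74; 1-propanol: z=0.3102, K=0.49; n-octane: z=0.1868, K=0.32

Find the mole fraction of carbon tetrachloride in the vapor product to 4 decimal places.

y_carbon tetrachloride = 0.1065

Rachford–Rice: g(ψ) = Σ zᵢ(Kᵢ−1)/(1+ψ(Kᵢ−1)) = 0.
Feasibility: ΣzᵢKᵢ = 1.0766, Σzᵢ/Kᵢ = 1.6430 — both > 1, two phases present.
Newton iteration, ψ⁰ = 0.5:
  ψ = 0.5000: g = -0.24640, g' = -0.5705 → ψ = 0.0681
  ψ = 0.0681: g = 0.01927, g' = -0.7808 → ψ = 0.0928
  ψ = 0.0928: g = 0.00046, g' = -0.7442 → ψ = 0.0934
Converged at ψ = 0.0934.
Compositions from xᵢ = zᵢ/(1+ψ(Kᵢ−1)), yᵢ = Kᵢxᵢ:
  n-pentane: x = 0.2080, y = 0.5699
  carbon tetrachloride: x = 0.1314, y = 0.1065
  cyclohexane: x = 0.1354, y = 0.1002
  1-propanol: x = 0.3257, y = 0.1596
  n-octane: x = 0.1995, y = 0.0638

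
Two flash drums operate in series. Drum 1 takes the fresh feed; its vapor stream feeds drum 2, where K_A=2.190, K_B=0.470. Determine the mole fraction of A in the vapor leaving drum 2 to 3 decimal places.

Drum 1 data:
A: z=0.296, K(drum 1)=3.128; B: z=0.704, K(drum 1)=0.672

y_A (drum 2) = 0.675

Drum 1:
Newton iteration, ψ₁⁰ = 0.5:
  ψ₁ = 0.500: g = 0.0290, g' = -0.423 → ψ₁ = 0.568
  ψ₁ = 0.568: g = 0.0012, g' = -0.389 → ψ₁ = 0.572
Converged at ψ₁ = 0.572.
Drum-1 compositions:
  A: x = 0.134, y = 0.418
  B: x = 0.866, y = 0.582
Drum-2 feed = drum-1 vapor: z₂ = (0.4177, 0.5823).
Drum 2:
Rachford–Rice: g(ψ₂) = Σ zᵢ(Kᵢ−1)/(1+ψ₂(Kᵢ−1)) = 0.
g(0) = ΣzᵢKᵢ − 1 = 0.189 and g(1) = 1 − Σzᵢ/Kᵢ = -0.430, so a root lies in (0, 1).
Binary case is linear: z₁(K₁−1)(1+ψ₂(K₂−1)) + z₂(K₂−1)(1+ψ₂(K₁−1)) = 0
⇒ ψ₂ = [z₁(K₁−1)+z₂(K₂−1)] / [−(K₁−1)(K₂−1)] = 0.1885/0.6307 = 0.299
  A: x = 0.308, y = 0.675
  B: x = 0.692, y = 0.325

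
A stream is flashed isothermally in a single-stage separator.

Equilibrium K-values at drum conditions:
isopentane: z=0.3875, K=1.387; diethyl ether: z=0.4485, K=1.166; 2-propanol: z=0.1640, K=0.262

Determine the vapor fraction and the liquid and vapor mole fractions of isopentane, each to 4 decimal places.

Rachford–Rice: g(ψ) = Σ zᵢ(Kᵢ−1)/(1+ψ(Kᵢ−1)) = 0.
Feasibility: ΣzᵢKᵢ = 1.1034, Σzᵢ/Kᵢ = 1.2900 — both > 1, two phases present.
Newton iteration, ψ⁰ = 0.5:
  ψ = 0.5000: g = 0.00258, g' = -0.2756 → ψ = 0.5094
  ψ = 0.5094: g = -0.00002, g' = -0.2803 → ψ = 0.5093
Converged at ψ = 0.5093.
Compositions from xᵢ = zᵢ/(1+ψ(Kᵢ−1)), yᵢ = Kᵢxᵢ:
  isopentane: x = 0.3237, y = 0.4490
  diethyl ether: x = 0.4135, y = 0.4822
  2-propanol: x = 0.2628, y = 0.0688

ψ = 0.5093, x_isopentane = 0.3237, y_isopentane = 0.4490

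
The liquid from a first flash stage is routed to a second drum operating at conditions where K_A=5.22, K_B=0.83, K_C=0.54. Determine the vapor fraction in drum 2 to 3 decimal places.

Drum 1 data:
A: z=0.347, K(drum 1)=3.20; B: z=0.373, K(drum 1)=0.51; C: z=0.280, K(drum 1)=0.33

Drum 1:
Material balance + equilibrium reduce to Σ zᵢ(Kᵢ−1)/(1+ψ₁(Kᵢ−1)) = 0.
g(0) = ΣzᵢKᵢ − 1 = 0.393 and g(1) = 1 − Σzᵢ/Kᵢ = -0.688, so a root lies in (0, 1).
Newton–Raphson from ψ₁ = 0.63:
  ψ₁ = 0.630: g = -0.2691, g' = -0.859 → ψ₁ = 0.317
  ψ₁ = 0.317: g = -0.0045, g' = -0.911 → ψ₁ = 0.312
Converged at ψ₁ = 0.312.
Drum-1 compositions:
  A: x = 0.206, y = 0.659
  B: x = 0.440, y = 0.225
  C: x = 0.354, y = 0.117
Drum-2 feed = drum-1 liquid: z₂ = (0.2058, 0.4402, 0.3539).
Drum 2:
Material balance + equilibrium reduce to Σ zᵢ(Kᵢ−1)/(1+ψ₂(Kᵢ−1)) = 0.
g(0) = ΣzᵢKᵢ − 1 = 0.631 and g(1) = 1 − Σzᵢ/Kᵢ = -0.225, so a root lies in (0, 1).
Newton–Raphson from ψ₂ = 0.58:
  ψ₂ = 0.580: g = -0.0531, g' = -0.463 → ψ₂ = 0.465
  ψ₂ = 0.465: g = 0.0047, g' = -0.554 → ψ₂ = 0.474
Converged at ψ₂ = 0.474.
  A: x = 0.069, y = 0.358
  B: x = 0.479, y = 0.397
  C: x = 0.453, y = 0.244

V/F (drum 2) = 0.474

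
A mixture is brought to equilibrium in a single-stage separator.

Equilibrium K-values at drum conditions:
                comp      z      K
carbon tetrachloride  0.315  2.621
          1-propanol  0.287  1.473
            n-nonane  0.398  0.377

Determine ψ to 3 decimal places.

ψ = 0.551

Rachford–Rice: g(ψ) = Σ zᵢ(Kᵢ−1)/(1+ψ(Kᵢ−1)) = 0.
g(0) = ΣzᵢKᵢ − 1 = 0.398 and g(1) = 1 − Σzᵢ/Kᵢ = -0.371, so a root lies in (0, 1).
Newton–Raphson from ψ = 0.5:
  ψ = 0.500: g = 0.0317, g' = -0.620 → ψ = 0.551
Converged at ψ = 0.551.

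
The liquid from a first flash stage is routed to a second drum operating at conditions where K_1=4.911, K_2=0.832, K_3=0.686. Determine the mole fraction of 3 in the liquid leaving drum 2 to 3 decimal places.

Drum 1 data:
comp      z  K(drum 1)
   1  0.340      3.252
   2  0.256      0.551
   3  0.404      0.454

Drum 1:
Let ψ₁ = V/F and solve Σ zᵢ(Kᵢ−1)/(1+ψ₁(Kᵢ−1)) = 0.
Feasibility: ΣzᵢKᵢ = 1.430, Σzᵢ/Kᵢ = 1.459 — both > 1, two phases present.
Iterate (Newton) starting at ψ₁ = 0.5:
  ψ₁ = 0.500: g = -0.0915, g' = -0.695 → ψ₁ = 0.368
  ψ₁ = 0.368: g = 0.0046, g' = -0.778 → ψ₁ = 0.374
Converged at ψ₁ = 0.374.
Drum-1 compositions:
  1: x = 0.184, y = 0.600
  2: x = 0.308, y = 0.170
  3: x = 0.508, y = 0.231
Drum-2 feed = drum-1 liquid: z₂ = (0.1845, 0.3077, 0.5078).
Drum 2:
Iterate (Newton) starting at ψ₂ = 0.56:
  ψ₂ = 0.560: g = -0.0244, g' = -0.362 → ψ₂ = 0.493
  ψ₂ = 0.493: g = 0.0016, g' = -0.410 → ψ₂ = 0.496
Converged at ψ₂ = 0.496.
  1: x = 0.063, y = 0.308
  2: x = 0.336, y = 0.279
  3: x = 0.602, y = 0.413

x_3 (drum 2) = 0.602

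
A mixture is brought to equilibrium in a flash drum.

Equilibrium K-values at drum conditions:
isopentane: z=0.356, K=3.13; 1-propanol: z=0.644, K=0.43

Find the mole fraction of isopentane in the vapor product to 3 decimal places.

y_isopentane = 0.661

Rachford–Rice: g(ψ) = Σ zᵢ(Kᵢ−1)/(1+ψ(Kᵢ−1)) = 0.
Check two-phase: ΣzᵢKᵢ = 1.391 > 1 and Σzᵢ/Kᵢ = 1.611 > 1, so g(0) = 0.391 > 0 and g(1) = -0.611 < 0.
Newton–Raphson from ψ = 0.5:
  ψ = 0.500: g = -0.1462, g' = -0.788 → ψ = 0.314
  ψ = 0.314: g = 0.0068, g' = -0.890 → ψ = 0.322
Converged at ψ = 0.322.
Compositions from xᵢ = zᵢ/(1+ψ(Kᵢ−1)), yᵢ = Kᵢxᵢ:
  isopentane: x = 0.211, y = 0.661
  1-propanol: x = 0.789, y = 0.339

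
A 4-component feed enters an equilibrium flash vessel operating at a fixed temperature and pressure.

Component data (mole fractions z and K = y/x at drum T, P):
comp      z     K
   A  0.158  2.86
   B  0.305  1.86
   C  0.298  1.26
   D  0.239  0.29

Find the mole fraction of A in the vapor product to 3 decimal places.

Let ψ = V/F and solve Σ zᵢ(Kᵢ−1)/(1+ψ(Kᵢ−1)) = 0.
Feasibility: ΣzᵢKᵢ = 1.464, Σzᵢ/Kᵢ = 1.280 — both > 1, two phases present.
Newton iteration, ψ⁰ = 0.5:
  ψ = 0.500: g = 0.1412, g' = -0.562 → ψ = 0.751
  ψ = 0.751: g = -0.0167, g' = -0.745 → ψ = 0.729
  ψ = 0.729: g = -0.0003, g' = -0.715 → ψ = 0.728
Converged at ψ = 0.728.
Compositions from xᵢ = zᵢ/(1+ψ(Kᵢ−1)), yᵢ = Kᵢxᵢ:
  A: x = 0.067, y = 0.192
  B: x = 0.188, y = 0.349
  C: x = 0.251, y = 0.316
  D: x = 0.495, y = 0.143

y_A = 0.192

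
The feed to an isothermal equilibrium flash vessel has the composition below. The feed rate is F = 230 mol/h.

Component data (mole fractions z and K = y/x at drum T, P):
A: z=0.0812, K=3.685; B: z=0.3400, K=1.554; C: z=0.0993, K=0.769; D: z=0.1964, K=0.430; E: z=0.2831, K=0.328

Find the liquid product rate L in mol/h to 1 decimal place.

L = 205.6 mol/h

Rachford–Rice: g(ψ) = Σ zᵢ(Kᵢ−1)/(1+ψ(Kᵢ−1)) = 0.
Feasibility: ΣzᵢKᵢ = 1.0813, Σzᵢ/Kᵢ = 1.6898 — both > 1, two phases present.
Iterate (Newton) starting at ψ = 0.5:
  ψ = 0.5000: g = -0.22844, g' = -0.5922 → ψ = 0.1143
  ψ = 0.1143: g = -0.00539, g' = -0.6637 → ψ = 0.1061
  ψ = 0.1061: g = 0.00004, g' = -0.6737 → ψ = 0.1062
Converged at ψ = 0.1062.
Then V = ψ·F = 0.1062·230 = 24.4 mol/h and L = F − V = 205.6 mol/h.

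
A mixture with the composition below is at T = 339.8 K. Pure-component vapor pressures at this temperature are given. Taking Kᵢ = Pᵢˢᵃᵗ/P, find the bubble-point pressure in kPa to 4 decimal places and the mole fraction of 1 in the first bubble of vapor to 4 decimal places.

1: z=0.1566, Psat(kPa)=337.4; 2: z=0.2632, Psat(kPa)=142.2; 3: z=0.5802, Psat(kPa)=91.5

At the bubble point ψ → 0, so ΣzᵢKᵢ = 1 with Kᵢ = Pᵢˢᵃᵗ/P ⇒ P = ΣzᵢPᵢˢᵃᵗ.
P = 0.1566·337.4 + 0.2632·142.2 + 0.5802·91.5 = 143.3522 kPa
yᵢ = zᵢPᵢˢᵃᵗ/P ⇒ y_1 = 0.1566·337.4/143.3522 = 0.3686

Pbub = 143.3522 kPa, y_1 = 0.3686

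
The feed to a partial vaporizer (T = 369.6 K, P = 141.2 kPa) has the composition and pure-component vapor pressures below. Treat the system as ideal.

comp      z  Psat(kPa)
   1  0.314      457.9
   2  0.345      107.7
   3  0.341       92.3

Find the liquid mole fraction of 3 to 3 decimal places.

x_3 = 0.463

Raoult's law: Kᵢ = Pᵢˢᵃᵗ/P = Pᵢˢᵃᵗ/141.2.
  K_1 = 457.9/141.2 = 3.24292, K_2 = 107.7/141.2 = 0.76275, K_3 = 92.3/141.2 = 0.65368
Rachford–Rice: g(ψ) = Σ zᵢ(Kᵢ−1)/(1+ψ(Kᵢ−1)) = 0.
g(0) = ΣzᵢKᵢ − 1 = 0.504 and g(1) = 1 − Σzᵢ/Kᵢ = -0.071, so a root lies in (0, 1).
Newton iteration, ψ⁰ = 0.5:
  ψ = 0.500: g = 0.0963, g' = -0.436 → ψ = 0.721
  ψ = 0.721: g = 0.0130, g' = -0.332 → ψ = 0.760
  ψ = 0.760: g = 0.0002, g' = -0.320 → ψ = 0.761
Converged at ψ = 0.761.
Compositions from xᵢ = zᵢ/(1+ψ(Kᵢ−1)), yᵢ = Kᵢxᵢ:
  1: x = 0.116, y = 0.376
  2: x = 0.421, y = 0.321
  3: x = 0.463, y = 0.303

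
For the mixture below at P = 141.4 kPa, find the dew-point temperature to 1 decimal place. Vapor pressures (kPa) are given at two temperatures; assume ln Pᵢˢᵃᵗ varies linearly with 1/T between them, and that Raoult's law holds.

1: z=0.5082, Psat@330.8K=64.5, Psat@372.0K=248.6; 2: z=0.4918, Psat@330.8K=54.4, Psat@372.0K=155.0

Dew-point temperature: Σzᵢ·P/Pᵢˢᵃᵗ(T) = 1. Interpolate ln Pᵢˢᵃᵗ = aᵢ + bᵢ/T.
  T = 330.8 K: ΣzᵢP/Pᵢˢᵃᵗ = 2.3924
  T = 372.0 K: ΣzᵢP/Pᵢˢᵃᵗ = 0.7377
  T = 351.4 K: ΣzᵢP/Pᵢˢᵃᵗ = 1.2799
  T = 361.7 K: ΣzᵢP/Pᵢˢᵃᵗ = 0.9635
  T = 356.5 K: ΣzᵢP/Pᵢˢᵃᵗ = 1.1096
  T = 359.1 K: ΣzᵢP/Pᵢˢᵃᵗ = 1.0334
Interpolating between 359.1 K and 361.7 K gives T ≈ 360.3 K.

T = 360.3 K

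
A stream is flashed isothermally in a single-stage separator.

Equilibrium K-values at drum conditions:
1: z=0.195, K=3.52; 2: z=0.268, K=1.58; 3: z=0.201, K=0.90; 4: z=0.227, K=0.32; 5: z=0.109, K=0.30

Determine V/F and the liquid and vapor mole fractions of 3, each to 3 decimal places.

V/F = 0.448, x_3 = 0.210, y_3 = 0.189

Material balance + equilibrium reduce to Σ zᵢ(Kᵢ−1)/(1+V/F(Kᵢ−1)) = 0.
g(0) = ΣzᵢKᵢ − 1 = 0.396 and g(1) = 1 − Σzᵢ/Kᵢ = -0.521, so a root lies in (0, 1).
Newton iteration, V/F⁰ = 0.5:
  V/F = 0.500: g = -0.0345, g' = -0.666 → V/F = 0.448
Converged at V/F = 0.448.
Compositions from xᵢ = zᵢ/(1+V/F(Kᵢ−1)), yᵢ = Kᵢxᵢ:
  1: x = 0.092, y = 0.322
  2: x = 0.213, y = 0.336
  3: x = 0.210, y = 0.189
  4: x = 0.326, y = 0.104
  5: x = 0.159, y = 0.048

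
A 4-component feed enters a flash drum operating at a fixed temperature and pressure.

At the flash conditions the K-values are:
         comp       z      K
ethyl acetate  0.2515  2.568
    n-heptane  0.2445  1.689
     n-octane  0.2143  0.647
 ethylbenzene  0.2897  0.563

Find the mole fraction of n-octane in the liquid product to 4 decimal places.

x_n-octane = 0.2919

Let ψ = V/F and solve Σ zᵢ(Kᵢ−1)/(1+ψ(Kᵢ−1)) = 0.
Check two-phase: ΣzᵢKᵢ = 1.3606 > 1 and Σzᵢ/Kᵢ = 1.0885 > 1, so g(0) = 0.3606 > 0 and g(1) = -0.0885 < 0.
Newton–Raphson from ψ = 0.5:
  ψ = 0.5000: g = 0.09249, g' = -0.3885 → ψ = 0.7381
  ψ = 0.7381: g = 0.00529, g' = -0.3532 → ψ = 0.7531
Converged at ψ = 0.7531.
Compositions from xᵢ = zᵢ/(1+ψ(Kᵢ−1)), yᵢ = Kᵢxᵢ:
  ethyl acetate: x = 0.1153, y = 0.2961
  n-heptane: x = 0.1610, y = 0.2719
  n-octane: x = 0.2919, y = 0.1889
  ethylbenzene: x = 0.4318, y = 0.2431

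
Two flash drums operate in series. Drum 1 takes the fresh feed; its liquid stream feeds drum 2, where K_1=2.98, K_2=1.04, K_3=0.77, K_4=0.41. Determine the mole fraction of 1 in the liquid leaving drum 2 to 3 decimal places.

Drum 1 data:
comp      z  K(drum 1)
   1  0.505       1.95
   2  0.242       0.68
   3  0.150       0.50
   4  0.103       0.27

x_1 (drum 2) = 0.125

Drum 1:
Material balance + equilibrium reduce to Σ zᵢ(Kᵢ−1)/(1+ψ₁(Kᵢ−1)) = 0.
g(0) = ΣzᵢKᵢ − 1 = 0.252 and g(1) = 1 − Σzᵢ/Kᵢ = -0.296, so a root lies in (0, 1).
Newton iteration, ψ₁⁰ = 0.5:
  ψ₁ = 0.500: g = 0.0147, g' = -0.447 → ψ₁ = 0.533
Converged at ψ₁ = 0.533.
Drum-1 compositions:
  1: x = 0.335, y = 0.654
  2: x = 0.292, y = 0.198
  3: x = 0.204, y = 0.102
  4: x = 0.169, y = 0.045
Drum-2 feed = drum-1 liquid: z₂ = (0.3353, 0.2917, 0.2044, 0.1685).
Drum 2:
Rachford–Rice: g(ψ₂) = Σ zᵢ(Kᵢ−1)/(1+ψ₂(Kᵢ−1)) = 0.
Feasibility: ΣzᵢKᵢ = 1.529, Σzᵢ/Kᵢ = 1.070 — both > 1, two phases present.
Newton iteration, ψ₂⁰ = 0.5:
  ψ₂ = 0.500: g = 0.1509, g' = -0.464 → ψ₂ = 0.825
  ψ₂ = 0.825: g = 0.0116, g' = -0.429 → ψ₂ = 0.852
Converged at ψ₂ = 0.852.
  1: x = 0.125, y = 0.372
  2: x = 0.282, y = 0.293
  3: x = 0.254, y = 0.196
  4: x = 0.339, y = 0.139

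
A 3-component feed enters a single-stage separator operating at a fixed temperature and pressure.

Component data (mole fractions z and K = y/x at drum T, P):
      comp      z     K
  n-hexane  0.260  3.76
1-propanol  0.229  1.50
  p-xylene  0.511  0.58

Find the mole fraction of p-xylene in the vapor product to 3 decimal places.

y_p-xylene = 0.435

Material balance + equilibrium reduce to Σ zᵢ(Kᵢ−1)/(1+β(Kᵢ−1)) = 0.
g(0) = ΣzᵢKᵢ − 1 = 0.617 and g(1) = 1 − Σzᵢ/Kᵢ = -0.103, so a root lies in (0, 1).
Iterate (Newton) starting at β = 0.5:
  β = 0.500: g = 0.1214, g' = -0.531 → β = 0.729
  β = 0.729: g = 0.0129, g' = -0.436 → β = 0.758
  β = 0.758: g = 0.0001, g' = -0.431 → β = 0.759
Converged at β = 0.759.
Compositions from xᵢ = zᵢ/(1+β(Kᵢ−1)), yᵢ = Kᵢxᵢ:
  n-hexane: x = 0.084, y = 0.316
  1-propanol: x = 0.166, y = 0.249
  p-xylene: x = 0.750, y = 0.435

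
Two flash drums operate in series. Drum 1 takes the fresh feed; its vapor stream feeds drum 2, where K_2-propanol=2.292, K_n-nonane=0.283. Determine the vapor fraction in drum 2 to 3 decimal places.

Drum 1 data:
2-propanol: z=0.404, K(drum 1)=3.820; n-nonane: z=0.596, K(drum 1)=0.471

Drum 1:
Newton iteration, ψ₁⁰ = 0.5:
  ψ₁ = 0.500: g = 0.0441, g' = -0.861 → ψ₁ = 0.551
  ψ₁ = 0.551: g = 0.0010, g' = -0.825 → ψ₁ = 0.552
Converged at ψ₁ = 0.552.
Drum-1 compositions:
  2-propanol: x = 0.158, y = 0.603
  n-nonane: x = 0.842, y = 0.397
Drum-2 feed = drum-1 vapor: z₂ = (0.6034, 0.3966).
Drum 2:
Material balance + equilibrium reduce to Σ zᵢ(Kᵢ−1)/(1+ψ₂(Kᵢ−1)) = 0.
g(0) = ΣzᵢKᵢ − 1 = 0.495 and g(1) = 1 − Σzᵢ/Kᵢ = -0.665, so a root lies in (0, 1).
Iterate (Newton) starting at ψ₂ = 0.5:
  ψ₂ = 0.500: g = 0.0303, g' = -0.867 → ψ₂ = 0.535
Converged at ψ₂ = 0.535.
  2-propanol: x = 0.357, y = 0.818
  n-nonane: x = 0.643, y = 0.182

V/F (drum 2) = 0.535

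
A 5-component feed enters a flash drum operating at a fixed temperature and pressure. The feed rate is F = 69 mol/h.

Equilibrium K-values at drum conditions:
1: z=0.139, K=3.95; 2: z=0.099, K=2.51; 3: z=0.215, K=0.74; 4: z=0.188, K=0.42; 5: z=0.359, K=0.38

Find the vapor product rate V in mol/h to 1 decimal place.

Rachford–Rice: g(ψ) = Σ zᵢ(Kᵢ−1)/(1+ψ(Kᵢ−1)) = 0.
Check two-phase: ΣzᵢKᵢ = 1.172 > 1 and Σzᵢ/Kᵢ = 1.758 > 1, so g(0) = 0.172 > 0 and g(1) = -0.758 < 0.
Newton–Raphson from ψ = 0.32:
  ψ = 0.320: g = -0.1608, g' = -0.750 → ψ = 0.106
  ψ = 0.106: g = 0.0298, g' = -1.116 → ψ = 0.132
  ψ = 0.132: g = 0.0011, g' = -1.036 → ψ = 0.133
Converged at ψ = 0.133.
Then V = ψ·F = 0.1333·69 = 9.2 mol/h and L = F − V = 59.8 mol/h.

V = 9.2 mol/h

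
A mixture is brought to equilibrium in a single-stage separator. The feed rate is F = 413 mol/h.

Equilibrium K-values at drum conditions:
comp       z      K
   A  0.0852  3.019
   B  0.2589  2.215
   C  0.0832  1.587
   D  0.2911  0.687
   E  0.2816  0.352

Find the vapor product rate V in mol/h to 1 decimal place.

Newton iteration, ψ⁰ = 0.5:
  ψ = 0.5000: g = -0.05891, g' = -0.5499 → ψ = 0.3929
  ψ = 0.3929: g = -0.00014, g' = -0.5519 → ψ = 0.3926
Converged at ψ = 0.3926.
Then V = ψ·F = 0.3926·413 = 162.1 mol/h and L = F − V = 250.9 mol/h.

V = 162.1 mol/h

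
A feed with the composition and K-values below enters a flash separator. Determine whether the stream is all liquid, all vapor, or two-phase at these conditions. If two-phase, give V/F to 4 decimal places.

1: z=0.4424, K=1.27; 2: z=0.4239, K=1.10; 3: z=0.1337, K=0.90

ΣzᵢKᵢ = 1.1485; Σzᵢ/Kᵢ = 0.8823.
Since Σzᵢ/Kᵢ < 1 the mixture is above its dew point — single vapor phase.

all vapor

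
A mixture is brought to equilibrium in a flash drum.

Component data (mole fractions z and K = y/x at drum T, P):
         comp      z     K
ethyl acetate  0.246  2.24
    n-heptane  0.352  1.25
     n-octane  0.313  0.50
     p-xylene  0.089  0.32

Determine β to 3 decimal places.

Rachford–Rice: g(β) = Σ zᵢ(Kᵢ−1)/(1+β(Kᵢ−1)) = 0.
Check two-phase: ΣzᵢKᵢ = 1.176 > 1 and Σzᵢ/Kᵢ = 1.296 > 1, so g(0) = 0.176 > 0 and g(1) = -0.296 < 0.
Newton–Raphson from β = 0.65:
  β = 0.650: g = -0.0957, g' = -0.436 → β = 0.431
  β = 0.431: g = -0.0067, g' = -0.388 → β = 0.413
Converged at β = 0.413.

β = 0.413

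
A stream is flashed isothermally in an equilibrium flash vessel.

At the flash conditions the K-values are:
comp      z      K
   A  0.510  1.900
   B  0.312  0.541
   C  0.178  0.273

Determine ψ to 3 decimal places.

Material balance + equilibrium reduce to Σ zᵢ(Kᵢ−1)/(1+ψ(Kᵢ−1)) = 0.
g(0) = ΣzᵢKᵢ − 1 = 0.186 and g(1) = 1 − Σzᵢ/Kᵢ = -0.497, so a root lies in (0, 1).
Iterate (Newton) starting at ψ = 0.5:
  ψ = 0.500: g = -0.0726, g' = -0.539 → ψ = 0.365
  ψ = 0.365: g = -0.0029, g' = -0.503 → ψ = 0.360
Converged at ψ = 0.360.

ψ = 0.360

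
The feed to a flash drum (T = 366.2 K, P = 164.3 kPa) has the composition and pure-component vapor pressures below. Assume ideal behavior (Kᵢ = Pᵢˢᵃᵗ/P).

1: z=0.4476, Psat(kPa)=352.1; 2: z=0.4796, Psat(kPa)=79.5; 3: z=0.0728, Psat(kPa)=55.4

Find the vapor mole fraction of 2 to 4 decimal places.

Raoult's law: Kᵢ = Pᵢˢᵃᵗ/P = Pᵢˢᵃᵗ/164.3.
  K_1 = 352.1/164.3 = 2.143031, K_2 = 79.5/164.3 = 0.483871, K_3 = 55.4/164.3 = 0.337188
Rachford–Rice: g(ψ) = Σ zᵢ(Kᵢ−1)/(1+ψ(Kᵢ−1)) = 0.
Feasibility: ΣzᵢKᵢ = 1.2158, Σzᵢ/Kᵢ = 1.4159 — both > 1, two phases present.
Iterate (Newton) starting at ψ = 0.64:
  ψ = 0.6400: g = -0.15796, g' = -0.5764 → ψ = 0.3659
  ψ = 0.3659: g = -0.00815, g' = -0.5407 → ψ = 0.3509
Converged at ψ = 0.3509.
Compositions from xᵢ = zᵢ/(1+ψ(Kᵢ−1)), yᵢ = Kᵢxᵢ:
  1: x = 0.3195, y = 0.6846
  2: x = 0.5857, y = 0.2834
  3: x = 0.0949, y = 0.0320

y_2 = 0.2834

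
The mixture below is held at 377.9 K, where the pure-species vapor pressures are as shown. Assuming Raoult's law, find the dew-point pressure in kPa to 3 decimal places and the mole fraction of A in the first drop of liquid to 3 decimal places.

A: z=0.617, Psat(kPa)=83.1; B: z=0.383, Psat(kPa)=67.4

At the dew point ψ → 1, so Σzᵢ/Kᵢ = 1 with Kᵢ = Pᵢˢᵃᵗ/P ⇒ 1/P = Σzᵢ/Pᵢˢᵃᵗ.
1/P = 0.617/83.1 + 0.383/67.4 = 0.013107 ⇒ P = 76.293 kPa
xᵢ = zᵢP/Pᵢˢᵃᵗ ⇒ x_A = 0.617·76.293/83.1 = 0.566

Pdew = 76.293 kPa, x_A = 0.566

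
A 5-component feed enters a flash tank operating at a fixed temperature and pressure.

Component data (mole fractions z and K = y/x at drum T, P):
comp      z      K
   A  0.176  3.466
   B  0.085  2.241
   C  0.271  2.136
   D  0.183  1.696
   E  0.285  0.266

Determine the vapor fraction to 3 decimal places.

ψ = 0.742

Iterate (Newton) starting at ψ = 0.5:
  ψ = 0.500: g = 0.2198, g' = -0.839 → ψ = 0.762
  ψ = 0.762: g = -0.0216, g' = -1.093 → ψ = 0.742
Converged at ψ = 0.742.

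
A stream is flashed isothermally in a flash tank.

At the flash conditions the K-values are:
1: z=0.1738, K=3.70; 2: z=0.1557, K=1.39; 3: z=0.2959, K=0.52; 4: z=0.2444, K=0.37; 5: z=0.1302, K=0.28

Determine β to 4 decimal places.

Rachford–Rice: g(β) = Σ zᵢ(Kᵢ−1)/(1+β(Kᵢ−1)) = 0.
Check two-phase: ΣzᵢKᵢ = 1.1402 > 1 and Σzᵢ/Kᵢ = 1.8536 > 1, so g(0) = 0.1402 > 0 and g(1) = -0.8536 < 0.
Iterate (Newton) starting at β = 0.5:
  β = 0.5000: g = -0.30764, g' = -0.7356 → β = 0.0818
  β = 0.0818: g = 0.03347, g' = -1.1303 → β = 0.1114
  β = 0.1114: g = 0.00141, g' = -1.0387 → β = 0.1127
Converged at β = 0.1127.

β = 0.1127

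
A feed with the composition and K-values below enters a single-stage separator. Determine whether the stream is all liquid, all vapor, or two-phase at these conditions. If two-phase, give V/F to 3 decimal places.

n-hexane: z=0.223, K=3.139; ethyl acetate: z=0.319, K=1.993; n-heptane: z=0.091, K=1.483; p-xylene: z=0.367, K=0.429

ΣzᵢKᵢ = 1.628; Σzᵢ/Kᵢ = 1.148.
Both exceed 1, so a two-phase solution exists.
Rachford–Rice: g(ψ) = Σ zᵢ(Kᵢ−1)/(1+ψ(Kᵢ−1)) = 0.
Iterate (Newton) starting at ψ = 0.59:
  ψ = 0.590: g = 0.1288, g' = -0.609 → ψ = 0.801
  ψ = 0.801: g = -0.0025, g' = -0.654 → ψ = 0.798
Converged at ψ = 0.798.

two-phase, V/F = 0.798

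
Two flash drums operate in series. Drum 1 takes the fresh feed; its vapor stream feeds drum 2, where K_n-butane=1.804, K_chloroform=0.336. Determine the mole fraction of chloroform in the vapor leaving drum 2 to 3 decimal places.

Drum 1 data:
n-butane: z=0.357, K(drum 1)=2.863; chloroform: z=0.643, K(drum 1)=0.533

Drum 1:
Binary case is linear: z₁(K₁−1)(1+ψ₁(K₂−1)) + z₂(K₂−1)(1+ψ₁(K₁−1)) = 0
⇒ ψ₁ = [z₁(K₁−1)+z₂(K₂−1)] / [−(K₁−1)(K₂−1)] = 0.3648/0.8700 = 0.419
Drum-1 compositions:
  n-butane: x = 0.200, y = 0.574
  chloroform: x = 0.800, y = 0.426
Drum-2 feed = drum-1 vapor: z₂ = (0.5738, 0.4262).
Drum 2:
Rachford–Rice: g(ψ₂) = Σ zᵢ(Kᵢ−1)/(1+ψ₂(Kᵢ−1)) = 0.
Check two-phase: ΣzᵢKᵢ = 1.178 > 1 and Σzᵢ/Kᵢ = 1.586 > 1, so g(0) = 0.178 > 0 and g(1) = -0.586 < 0.
Binary case is linear: z₁(K₁−1)(1+ψ₂(K₂−1)) + z₂(K₂−1)(1+ψ₂(K₁−1)) = 0
⇒ ψ₂ = [z₁(K₁−1)+z₂(K₂−1)] / [−(K₁−1)(K₂−1)] = 0.1784/0.5339 = 0.334
  n-butane: x = 0.452, y = 0.816
  chloroform: x = 0.548, y = 0.184

y_chloroform (drum 2) = 0.184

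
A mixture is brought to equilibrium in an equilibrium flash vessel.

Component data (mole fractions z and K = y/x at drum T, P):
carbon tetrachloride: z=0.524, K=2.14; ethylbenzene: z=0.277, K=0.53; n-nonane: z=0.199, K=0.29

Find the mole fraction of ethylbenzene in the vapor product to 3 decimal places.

y_ethylbenzene = 0.190

Let ψ = V/F and solve Σ zᵢ(Kᵢ−1)/(1+ψ(Kᵢ−1)) = 0.
g(0) = ΣzᵢKᵢ − 1 = 0.326 and g(1) = 1 − Σzᵢ/Kᵢ = -0.454, so a root lies in (0, 1).
Newton iteration, ψ⁰ = 0.5:
  ψ = 0.500: g = -0.0088, g' = -0.622 → ψ = 0.486
Converged at ψ = 0.486.
Compositions from xᵢ = zᵢ/(1+ψ(Kᵢ−1)), yᵢ = Kᵢxᵢ:
  carbon tetrachloride: x = 0.337, y = 0.722
  ethylbenzene: x = 0.359, y = 0.190
  n-nonane: x = 0.304, y = 0.088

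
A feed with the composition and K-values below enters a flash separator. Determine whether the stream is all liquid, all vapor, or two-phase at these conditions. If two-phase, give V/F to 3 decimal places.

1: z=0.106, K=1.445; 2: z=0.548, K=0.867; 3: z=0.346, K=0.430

all liquid

ΣzᵢKᵢ = 0.777; Σzᵢ/Kᵢ = 1.510.
Since ΣzᵢKᵢ < 1 the mixture is below its bubble point — single liquid phase.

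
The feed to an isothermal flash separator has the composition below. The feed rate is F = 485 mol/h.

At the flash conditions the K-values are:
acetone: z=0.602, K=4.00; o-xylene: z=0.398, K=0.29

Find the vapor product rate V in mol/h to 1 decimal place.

Material balance + equilibrium reduce to Σ zᵢ(Kᵢ−1)/(1+ψ(Kᵢ−1)) = 0.
g(0) = ΣzᵢKᵢ − 1 = 1.523 and g(1) = 1 − Σzᵢ/Kᵢ = -0.523, so a root lies in (0, 1).
Binary case is linear: z₁(K₁−1)(1+ψ(K₂−1)) + z₂(K₂−1)(1+ψ(K₁−1)) = 0
⇒ ψ = [z₁(K₁−1)+z₂(K₂−1)] / [−(K₁−1)(K₂−1)] = 1.5234/2.1300 = 0.715
Then V = ψ·F = 0.7152·485 = 346.9 mol/h and L = F − V = 138.1 mol/h.

V = 346.9 mol/h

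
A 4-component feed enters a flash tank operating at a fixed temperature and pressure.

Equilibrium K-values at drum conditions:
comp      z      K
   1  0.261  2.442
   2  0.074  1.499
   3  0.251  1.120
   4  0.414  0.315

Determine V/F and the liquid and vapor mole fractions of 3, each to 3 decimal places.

V/F = 0.244, x_3 = 0.244, y_3 = 0.273

Rachford–Rice: g(V/F) = Σ zᵢ(Kᵢ−1)/(1+V/F(Kᵢ−1)) = 0.
Check two-phase: ΣzᵢKᵢ = 1.160 > 1 and Σzᵢ/Kᵢ = 1.695 > 1, so g(0) = 0.160 > 0 and g(1) = -0.695 < 0.
Newton iteration, V/F⁰ = 0.62:
  V/F = 0.620: g = -0.2380, g' = -0.752 → V/F = 0.304
  V/F = 0.304: g = -0.0351, g' = -0.589 → V/F = 0.244
Converged at V/F = 0.244.
Compositions from xᵢ = zᵢ/(1+V/F(Kᵢ−1)), yᵢ = Kᵢxᵢ:
  1: x = 0.193, y = 0.471
  2: x = 0.066, y = 0.099
  3: x = 0.244, y = 0.273
  4: x = 0.497, y = 0.157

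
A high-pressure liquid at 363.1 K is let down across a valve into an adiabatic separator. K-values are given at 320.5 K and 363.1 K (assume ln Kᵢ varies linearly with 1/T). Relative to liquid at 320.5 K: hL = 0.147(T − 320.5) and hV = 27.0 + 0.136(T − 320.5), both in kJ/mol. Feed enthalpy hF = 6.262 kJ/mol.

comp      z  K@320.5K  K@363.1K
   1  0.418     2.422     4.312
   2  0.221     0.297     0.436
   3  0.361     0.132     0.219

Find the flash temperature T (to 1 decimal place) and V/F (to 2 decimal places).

Adiabatic flash: solve Rachford–Rice at each trial T, then check hF = ψ·hV(T) + (1−ψ)·hL(T).
  T = 320.5 K: K = (2.422, 0.297, 0.132), RR gives ψ = 0.109, H_out = 2.950 kJ/mol
  T = 363.1 K: K = (4.312, 0.436, 0.219), RR gives ψ = 0.417, H_out = 17.332 kJ/mol
  T = 341.8 K: K = (3.290, 0.364, 0.173), RR gives ψ = 0.297, H_out = 11.093 kJ/mol
  T = 331.1 K: K = (2.835, 0.330, 0.152), RR gives ψ = 0.217, H_out = 7.388 kJ/mol
  T = 325.8 K: K = (2.624, 0.313, 0.142), RR gives ψ = 0.168, H_out = 5.295 kJ/mol
  T = 328.5 K: K = (2.730, 0.322, 0.147), RR gives ψ = 0.194, H_out = 6.388 kJ/mol
  T = 327.1 K: K = (2.675, 0.317, 0.144), RR gives ψ = 0.180, H_out = 5.829 kJ/mol
Linear interpolation between T = 327.1 (H_out = 5.829) and T = 328.5 (H_out = 6.388) on hF = 6.262 gives T ≈ 328.2 K, at which ψ = 0.19.

T = 328.2 K, V/F = 0.19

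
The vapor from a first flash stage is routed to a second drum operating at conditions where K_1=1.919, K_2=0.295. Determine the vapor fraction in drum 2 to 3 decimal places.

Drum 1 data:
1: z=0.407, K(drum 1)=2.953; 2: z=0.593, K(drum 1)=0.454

V/F (drum 2) = 0.529

Drum 1:
Binary case is linear: z₁(K₁−1)(1+ψ₁(K₂−1)) + z₂(K₂−1)(1+ψ₁(K₁−1)) = 0
⇒ ψ₁ = [z₁(K₁−1)+z₂(K₂−1)] / [−(K₁−1)(K₂−1)] = 0.4711/1.0663 = 0.442
Drum-1 compositions:
  1: x = 0.218, y = 0.645
  2: x = 0.782, y = 0.355
Drum-2 feed = drum-1 vapor: z₂ = (0.6452, 0.3548).
Drum 2:
Let ψ₂ = V/F and solve Σ zᵢ(Kᵢ−1)/(1+ψ₂(Kᵢ−1)) = 0.
Feasibility: ΣzᵢKᵢ = 1.343, Σzᵢ/Kᵢ = 1.539 — both > 1, two phases present.
Binary case is linear: z₁(K₁−1)(1+ψ₂(K₂−1)) + z₂(K₂−1)(1+ψ₂(K₁−1)) = 0
⇒ ψ₂ = [z₁(K₁−1)+z₂(K₂−1)] / [−(K₁−1)(K₂−1)] = 0.3428/0.6479 = 0.529
  1: x = 0.434, y = 0.833
  2: x = 0.566, y = 0.167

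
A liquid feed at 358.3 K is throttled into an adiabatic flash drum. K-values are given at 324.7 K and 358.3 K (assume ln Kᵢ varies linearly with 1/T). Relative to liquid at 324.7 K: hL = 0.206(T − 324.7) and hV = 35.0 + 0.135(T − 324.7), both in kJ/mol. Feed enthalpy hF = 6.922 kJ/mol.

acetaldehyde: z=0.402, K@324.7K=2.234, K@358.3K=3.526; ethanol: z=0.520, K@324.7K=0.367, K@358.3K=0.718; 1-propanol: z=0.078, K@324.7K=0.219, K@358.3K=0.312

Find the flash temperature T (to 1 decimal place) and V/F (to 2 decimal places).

T = 327.3 K, V/F = 0.18

Adiabatic flash: solve Rachford–Rice at each trial T, then check hF = ψ·hV(T) + (1−ψ)·hL(T).
  T = 324.7 K: K = (2.234, 0.367, 0.219), RR gives ψ = 0.131, H_out = 4.597 kJ/mol
  T = 358.3 K: K = (3.526, 0.718, 0.312), RR gives ψ = 0.851, H_out = 34.676 kJ/mol
  T = 341.5 K: K = (2.838, 0.522, 0.264), RR gives ψ = 0.453, H_out = 18.760 kJ/mol
  T = 333.1 K: K = (2.526, 0.440, 0.241), RR gives ψ = 0.292, H_out = 11.767 kJ/mol
  T = 328.9 K: K = (2.377, 0.402, 0.230), RR gives ψ = 0.213, H_out = 8.254 kJ/mol
  T = 326.8 K: K = (2.305, 0.384, 0.224), RR gives ψ = 0.173, H_out = 6.450 kJ/mol
Linear interpolation between T = 326.8 (H_out = 6.450) and T = 328.9 (H_out = 8.254) on hF = 6.922 gives T ≈ 327.3 K, at which ψ = 0.18.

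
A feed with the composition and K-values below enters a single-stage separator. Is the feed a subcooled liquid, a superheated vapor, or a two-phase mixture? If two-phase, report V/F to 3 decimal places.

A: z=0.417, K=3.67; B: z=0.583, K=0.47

ΣzᵢKᵢ = 1.804; Σzᵢ/Kᵢ = 1.354.
Both exceed 1, so a two-phase solution exists.
Material balance + equilibrium reduce to Σ zᵢ(Kᵢ−1)/(1+ψ(Kᵢ−1)) = 0.
Binary case is linear: z₁(K₁−1)(1+ψ(K₂−1)) + z₂(K₂−1)(1+ψ(K₁−1)) = 0
⇒ ψ = [z₁(K₁−1)+z₂(K₂−1)] / [−(K₁−1)(K₂−1)] = 0.8044/1.4151 = 0.568

two-phase, V/F = 0.568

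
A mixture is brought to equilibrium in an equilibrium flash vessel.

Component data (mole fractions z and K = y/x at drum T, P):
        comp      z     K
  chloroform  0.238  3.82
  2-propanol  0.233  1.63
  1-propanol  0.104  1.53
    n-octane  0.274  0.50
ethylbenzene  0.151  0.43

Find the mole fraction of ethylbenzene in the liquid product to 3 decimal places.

x_ethylbenzene = 0.257

Material balance + equilibrium reduce to Σ zᵢ(Kᵢ−1)/(1+ψ(Kᵢ−1)) = 0.
g(0) = ΣzᵢKᵢ − 1 = 0.650 and g(1) = 1 − Σzᵢ/Kᵢ = -0.172, so a root lies in (0, 1).
Newton–Raphson from ψ = 0.5:
  ψ = 0.500: g = 0.1306, g' = -0.615 → ψ = 0.712
  ψ = 0.712: g = 0.0067, g' = -0.573 → ψ = 0.724
Converged at ψ = 0.724.
Compositions from xᵢ = zᵢ/(1+ψ(Kᵢ−1)), yᵢ = Kᵢxᵢ:
  chloroform: x = 0.078, y = 0.299
  2-propanol: x = 0.160, y = 0.261
  1-propanol: x = 0.075, y = 0.115
  n-octane: x = 0.429, y = 0.215
  ethylbenzene: x = 0.257, y = 0.111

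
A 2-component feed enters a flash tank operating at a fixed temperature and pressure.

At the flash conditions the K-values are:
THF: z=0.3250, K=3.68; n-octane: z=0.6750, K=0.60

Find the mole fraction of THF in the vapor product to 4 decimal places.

Newton–Raphson from ψ = 0.69:
  ψ = 0.6900: g = -0.06723, g' = -0.4936 → ψ = 0.5538
  ψ = 0.5538: g = 0.00379, g' = -0.5565 → ψ = 0.5606
Converged at ψ = 0.5606.
Compositions from xᵢ = zᵢ/(1+ψ(Kᵢ−1)), yᵢ = Kᵢxᵢ:
  THF: x = 0.1299, y = 0.4779
  n-octane: x = 0.8701, y = 0.5221

y_THF = 0.4779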